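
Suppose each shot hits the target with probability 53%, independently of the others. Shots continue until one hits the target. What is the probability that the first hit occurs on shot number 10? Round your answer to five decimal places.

Geometric (trials to first success), p = 0.53.
P(Y = 10) = (1−p)^9 · p = 0.0011191 · 0.53 = 0.0005931

0.00059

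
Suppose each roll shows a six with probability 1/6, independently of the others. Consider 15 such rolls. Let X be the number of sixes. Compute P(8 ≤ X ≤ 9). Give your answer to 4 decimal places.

0.0012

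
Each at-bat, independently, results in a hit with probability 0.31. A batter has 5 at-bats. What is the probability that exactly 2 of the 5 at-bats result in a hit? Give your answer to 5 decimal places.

X ~ Binomial(n=5, p=0.31).
P(X=2) = C(5,2) · p^2 · (1−p)^3
= 10 · 0.0961 · 0.32851 = 0.3156971

0.31570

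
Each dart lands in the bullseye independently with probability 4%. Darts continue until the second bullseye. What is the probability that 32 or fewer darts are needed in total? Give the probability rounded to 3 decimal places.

0.368

Finishing within 32 darts ⇔ at least 2 successes in the first 32. With X ~ Binomial(32, 0.04), P(Y ≤ 32) = 1 − P(X ≤ 1).
  k=0: C(32,0)·0.04^0·0.96^32 = 0.27082
  k=1: C(32,1)·0.04^1·0.96^31 = 0.36109
1 − 0.63191 = 0.36809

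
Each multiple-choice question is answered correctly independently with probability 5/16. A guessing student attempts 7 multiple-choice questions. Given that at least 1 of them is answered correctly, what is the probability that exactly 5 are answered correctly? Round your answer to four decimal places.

X ~ Binomial(7, 0.3125). Want P(X=5 | X≥1) = P(X=5) / P(X≥1).
P(X=5) = C(7,5)·0.3125^5·0.6875^2 = 0.029581
P(X≥1) = 1 − 0.072595 = 0.927405
Ratio = 0.029581 / 0.927405 = 0.031897

0.0319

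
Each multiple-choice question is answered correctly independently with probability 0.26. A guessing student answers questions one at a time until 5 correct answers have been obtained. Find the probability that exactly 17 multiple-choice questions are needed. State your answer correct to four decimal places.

0.0583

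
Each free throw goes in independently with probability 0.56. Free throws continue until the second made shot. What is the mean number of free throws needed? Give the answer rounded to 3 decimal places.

Y = total free throws until the second success; negative binomial with r=2, p=0.56.
E[Y] = r / p = 2 / 0.56 = 3.57143

3.571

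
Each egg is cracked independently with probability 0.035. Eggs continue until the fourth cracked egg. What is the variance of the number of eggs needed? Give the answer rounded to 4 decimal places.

3151.0204

Y = total eggs until the fourth success; negative binomial with r=4, p=0.035.
Var(Y) = r(1−p)/p² = 4·0.965 / 0.035² = 3151.020408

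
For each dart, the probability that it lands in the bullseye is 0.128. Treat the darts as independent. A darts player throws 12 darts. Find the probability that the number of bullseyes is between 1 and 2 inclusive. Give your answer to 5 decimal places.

0.61534

X ~ Binomial(12, 0.128); P(1 ≤ X ≤ 2) = Σ C(12,k) p^k (1−p)^(12−k) over k:
  k=1: C(12,1)·0.128^1·0.872^11 = 0.3404651
  k=2: C(12,2)·0.128^2·0.872^10 = 0.2748709
Total = 0.6153359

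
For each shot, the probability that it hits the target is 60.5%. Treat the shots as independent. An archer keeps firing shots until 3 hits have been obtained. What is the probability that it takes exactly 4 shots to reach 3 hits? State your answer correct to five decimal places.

Y = trial on which the third success occurs; negative binomial, r=3, p=0.605.
P(Y=4) = C(3,2) · p^3 · (1−p)^1
= 3 · 0.22145 · 0.395 = 0.2624125

0.26241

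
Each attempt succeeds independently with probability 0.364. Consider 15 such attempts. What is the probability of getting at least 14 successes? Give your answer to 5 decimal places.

0.00001

X ~ Binomial(15, 0.364); P(X ≥ 14) = Σ C(15,k) p^k (1−p)^(15−k) over k:
  k=14: C(15,14)·0.364^14·0.636^1 = 0.0000068
  k=15: C(15,15)·0.364^15·0.636^0 = 0.0000003
Total = 0.0000071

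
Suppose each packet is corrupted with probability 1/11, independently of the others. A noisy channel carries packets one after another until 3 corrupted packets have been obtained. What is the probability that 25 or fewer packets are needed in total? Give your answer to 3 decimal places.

Finishing within 25 packets ⇔ at least 3 successes in the first 25. With X ~ Binomial(25, 0.090909), P(Y ≤ 25) = 1 − P(X ≤ 2).
  k=0: C(25,0)·0.090909^0·0.909091^25 = 0.09230
  k=1: C(25,1)·0.090909^1·0.909091^24 = 0.23074
  k=2: C(25,2)·0.090909^2·0.909091^23 = 0.27689
1 − 0.59992 = 0.40008

0.400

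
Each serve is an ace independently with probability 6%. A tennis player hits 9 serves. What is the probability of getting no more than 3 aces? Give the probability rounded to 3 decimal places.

X ~ Binomial(9, 0.06); P(X ≤ 3) = Σ C(9,k) p^k (1−p)^(9−k) over k:
  k=0: C(9,0)·0.06^0·0.94^9 = 0.57299
  k=1: C(9,1)·0.06^1·0.94^8 = 0.32917
  k=2: C(9,2)·0.06^2·0.94^7 = 0.08404
  k=3: C(9,3)·0.06^3·0.94^6 = 0.01252
Total = 0.99872

0.999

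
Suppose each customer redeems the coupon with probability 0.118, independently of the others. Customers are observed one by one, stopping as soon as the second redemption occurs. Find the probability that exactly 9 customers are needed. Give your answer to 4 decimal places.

0.0463

Y = trial on which the second success occurs; negative binomial, r=2, p=0.118.
P(Y=9) = C(8,1) · p^2 · (1−p)^7
= 8 · 0.013924 · 0.41522 = 0.046252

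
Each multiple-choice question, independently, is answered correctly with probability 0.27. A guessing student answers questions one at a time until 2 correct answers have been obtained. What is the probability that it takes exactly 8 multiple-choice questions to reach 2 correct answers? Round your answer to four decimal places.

Y = trial on which the second success occurs; negative binomial, r=2, p=0.27.
P(Y=8) = C(7,1) · p^2 · (1−p)^6
= 7 · 0.0729 · 0.15133 = 0.077226

0.0772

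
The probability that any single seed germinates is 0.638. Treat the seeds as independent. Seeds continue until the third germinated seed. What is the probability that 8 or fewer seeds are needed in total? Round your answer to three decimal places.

0.970

Finishing within 8 seeds ⇔ at least 3 successes in the first 8. With X ~ Binomial(8, 0.638), P(Y ≤ 8) = 1 − P(X ≤ 2).
  k=0: C(8,0)·0.638^0·0.362^8 = 0.00029
  k=1: C(8,1)·0.638^1·0.362^7 = 0.00416
  k=2: C(8,2)·0.638^2·0.362^6 = 0.02565
1 − 0.03010 = 0.96990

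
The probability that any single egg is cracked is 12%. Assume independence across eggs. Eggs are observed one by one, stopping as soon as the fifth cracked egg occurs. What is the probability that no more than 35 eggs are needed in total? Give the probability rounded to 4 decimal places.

Finishing within 35 eggs ⇔ at least 5 successes in the first 35. With X ~ Binomial(35, 0.12), P(Y ≤ 35) = 1 − P(X ≤ 4).
  k=0: C(35,0)·0.12^0·0.88^35 = 0.011400
  k=1: C(35,1)·0.12^1·0.88^34 = 0.054408
  k=2: C(35,2)·0.12^2·0.88^33 = 0.126127
  k=3: C(35,3)·0.12^3·0.88^32 = 0.189190
  k=4: C(35,4)·0.12^4·0.88^31 = 0.206389
1 − 0.587514 = 0.412486

0.4125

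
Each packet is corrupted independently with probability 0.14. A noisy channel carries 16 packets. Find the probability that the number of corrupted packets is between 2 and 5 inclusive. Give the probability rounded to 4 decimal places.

0.6602

X ~ Binomial(16, 0.14); P(2 ≤ X ≤ 5) = Σ C(16,k) p^k (1−p)^(16−k) over k:
  k=2: C(16,2)·0.14^2·0.86^14 = 0.284718
  k=3: C(16,3)·0.14^3·0.86^13 = 0.216298
  k=4: C(16,4)·0.14^4·0.86^12 = 0.114437
  k=5: C(16,5)·0.14^5·0.86^11 = 0.044710
Total = 0.660163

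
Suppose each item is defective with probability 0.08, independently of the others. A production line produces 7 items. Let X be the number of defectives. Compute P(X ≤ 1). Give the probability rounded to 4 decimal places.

0.8974

X ~ Binomial(7, 0.08); P(X ≤ 1) = Σ C(7,k) p^k (1−p)^(7−k) over k:
  k=0: C(7,0)·0.08^0·0.92^7 = 0.557847
  k=1: C(7,1)·0.08^1·0.92^6 = 0.339559
Total = 0.897405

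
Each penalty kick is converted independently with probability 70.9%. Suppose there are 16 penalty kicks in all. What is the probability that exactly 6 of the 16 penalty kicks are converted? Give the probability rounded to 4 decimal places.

0.0044

X ~ Binomial(n=16, p=0.709).
P(X=6) = C(16,6) · p^6 · (1−p)^10
= 8008 · 0.12702 · 4.3544e-06 = 0.004429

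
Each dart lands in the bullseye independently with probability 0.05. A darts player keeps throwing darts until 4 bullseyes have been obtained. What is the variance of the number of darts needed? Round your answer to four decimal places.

Y = total darts until the fourth success; negative binomial with r=4, p=0.05.
Var(Y) = r(1−p)/p² = 4·0.95 / 0.05² = 1520.000000

1520.0000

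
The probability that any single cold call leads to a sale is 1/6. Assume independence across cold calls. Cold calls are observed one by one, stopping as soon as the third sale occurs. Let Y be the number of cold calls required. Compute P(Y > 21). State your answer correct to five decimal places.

0.29562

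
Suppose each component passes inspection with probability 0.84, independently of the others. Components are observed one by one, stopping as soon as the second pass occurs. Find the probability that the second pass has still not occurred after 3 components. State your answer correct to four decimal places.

0.0686

Needing more than 3 components ⇔ fewer than 2 successes in the first 3. With X ~ Binomial(3, 0.84), P(Y > 3) = P(X ≤ 1).
  k=0: C(3,0)·0.84^0·0.16^3 = 0.004096
  k=1: C(3,1)·0.84^1·0.16^2 = 0.064512
P(X ≤ 1) = 0.068608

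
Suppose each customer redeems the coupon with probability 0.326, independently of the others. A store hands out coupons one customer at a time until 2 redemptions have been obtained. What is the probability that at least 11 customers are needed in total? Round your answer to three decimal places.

Needing more than 10 customers ⇔ fewer than 2 successes in the first 10. With X ~ Binomial(10, 0.326), P(Y > 10) = P(X ≤ 1).
  k=0: C(10,0)·0.326^0·0.674^10 = 0.01935
  k=1: C(10,1)·0.326^1·0.674^9 = 0.09357
P(X ≤ 1) = 0.11292

0.113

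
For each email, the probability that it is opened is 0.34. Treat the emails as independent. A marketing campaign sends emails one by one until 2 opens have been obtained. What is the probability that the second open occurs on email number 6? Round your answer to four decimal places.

Y = trial on which the second success occurs; negative binomial, r=2, p=0.34.
P(Y=6) = C(5,1) · p^2 · (1−p)^4
= 5 · 0.1156 · 0.18975 = 0.109674

0.1097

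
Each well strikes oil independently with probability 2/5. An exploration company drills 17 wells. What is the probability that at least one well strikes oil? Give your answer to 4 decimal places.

0.9998

P(at least one) = 1 − P(none) = 1 − (1 − 0.40)^17
= 1 − 0.000169 = 0.999831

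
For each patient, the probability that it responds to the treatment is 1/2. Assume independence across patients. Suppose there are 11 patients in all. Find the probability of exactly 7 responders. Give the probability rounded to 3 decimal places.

0.161

X ~ Binomial(n=11, p=0.50).
P(X=7) = C(11,7) · p^7 · (1−p)^4
= 330 · 0.0078125 · 0.0625 = 0.16113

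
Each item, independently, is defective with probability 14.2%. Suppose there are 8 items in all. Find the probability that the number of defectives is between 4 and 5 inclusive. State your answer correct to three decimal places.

X ~ Binomial(8, 0.142); P(4 ≤ X ≤ 5) = Σ C(8,k) p^k (1−p)^(8−k) over k:
  k=4: C(8,4)·0.142^4·0.858^4 = 0.01542
  k=5: C(8,5)·0.142^5·0.858^3 = 0.00204
Total = 0.01747

0.017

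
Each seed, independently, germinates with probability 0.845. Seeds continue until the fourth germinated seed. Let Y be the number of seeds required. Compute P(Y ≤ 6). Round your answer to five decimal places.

Finishing within 6 seeds ⇔ at least 4 successes in the first 6. With X ~ Binomial(6, 0.845), P(Y ≤ 6) = 1 − P(X ≤ 3).
  k=0: C(6,0)·0.845^0·0.155^6 = 0.0000139
  k=1: C(6,1)·0.845^1·0.155^5 = 0.0004536
  k=2: C(6,2)·0.845^2·0.155^4 = 0.0061820
  k=3: C(6,3)·0.845^3·0.155^3 = 0.0449361
1 − 0.0515856 = 0.9484144

0.94841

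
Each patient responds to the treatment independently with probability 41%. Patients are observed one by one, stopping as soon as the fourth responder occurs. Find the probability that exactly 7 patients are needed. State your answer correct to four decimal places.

0.1161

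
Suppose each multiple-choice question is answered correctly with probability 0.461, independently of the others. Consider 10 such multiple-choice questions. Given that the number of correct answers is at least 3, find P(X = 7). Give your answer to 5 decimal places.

X ~ Binomial(10, 0.461). Want P(X=7 | X≥3) = P(X=7) / P(X≥3).
P(X=7) = C(10,7)·0.461^7·0.539^3 = 0.0831484
P(X≥3) = 1 − 0.0020696 − 0.0177011 − 0.0681278 = 0.9121015
Ratio = 0.0831484 / 0.9121015 = 0.0911614

0.09116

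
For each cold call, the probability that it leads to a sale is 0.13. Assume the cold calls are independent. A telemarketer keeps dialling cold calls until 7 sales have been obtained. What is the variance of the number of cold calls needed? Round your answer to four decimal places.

Y = total cold calls until the seventh success; negative binomial with r=7, p=0.13.
Var(Y) = r(1−p)/p² = 7·0.87 / 0.13² = 360.355030

360.3550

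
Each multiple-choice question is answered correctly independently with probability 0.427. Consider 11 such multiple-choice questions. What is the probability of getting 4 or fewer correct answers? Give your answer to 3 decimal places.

X ~ Binomial(11, 0.427); P(X ≤ 4) = Σ C(11,k) p^k (1−p)^(11−k) over k:
  k=0: C(11,0)·0.427^0·0.573^11 = 0.00219
  k=1: C(11,1)·0.427^1·0.573^10 = 0.01792
  k=2: C(11,2)·0.427^2·0.573^9 = 0.06677
  k=3: C(11,3)·0.427^3·0.573^8 = 0.14928
  k=4: C(11,4)·0.427^4·0.573^7 = 0.22249
Total = 0.45865

0.459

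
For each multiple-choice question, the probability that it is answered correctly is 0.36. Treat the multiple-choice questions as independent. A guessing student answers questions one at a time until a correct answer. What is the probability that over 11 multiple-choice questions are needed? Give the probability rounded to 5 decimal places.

0.00738

Y = number of multiple-choice questions to the first success; geometric, p = 0.36.
P(Y > 11) = P(first 11 all fail) = (1−p)^11 = 0.0073787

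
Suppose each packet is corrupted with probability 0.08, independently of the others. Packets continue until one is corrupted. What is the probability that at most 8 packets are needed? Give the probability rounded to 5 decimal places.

Y = number of packets to the first success; geometric, p = 0.08.
P(Y ≤ 8) = 1 − (1−p)^8 = 1 − 0.5132189 = 0.4867811

0.48678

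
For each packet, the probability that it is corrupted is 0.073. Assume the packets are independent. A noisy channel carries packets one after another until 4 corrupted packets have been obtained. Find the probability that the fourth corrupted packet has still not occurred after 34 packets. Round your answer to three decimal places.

0.766

Needing more than 34 packets ⇔ fewer than 4 successes in the first 34. With X ~ Binomial(34, 0.073), P(Y > 34) = P(X ≤ 3).
  k=0: C(34,0)·0.073^0·0.927^34 = 0.07598
  k=1: C(34,1)·0.073^1·0.927^33 = 0.20344
  k=2: C(34,2)·0.073^2·0.927^32 = 0.26434
  k=3: C(34,3)·0.073^3·0.927^31 = 0.22204
P(X ≤ 3) = 0.76580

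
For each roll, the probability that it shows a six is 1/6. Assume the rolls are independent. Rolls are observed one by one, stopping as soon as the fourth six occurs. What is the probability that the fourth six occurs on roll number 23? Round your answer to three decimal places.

0.037

Y = trial on which the fourth success occurs; negative binomial, r=4, p=0.166667.
P(Y=23) = C(22,3) · p^4 · (1−p)^19
= 1540 · 0.0007716 · 0.031301 = 0.03719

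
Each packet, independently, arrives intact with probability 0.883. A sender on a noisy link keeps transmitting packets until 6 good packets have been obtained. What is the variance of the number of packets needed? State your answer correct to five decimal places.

Y = total packets until the sixth success; negative binomial with r=6, p=0.883.
Var(Y) = r(1−p)/p² = 6·0.117 / 0.883² = 0.9003590

0.90036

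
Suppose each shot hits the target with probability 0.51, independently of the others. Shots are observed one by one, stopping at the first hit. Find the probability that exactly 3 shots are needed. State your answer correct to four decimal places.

0.1225

Geometric (trials to first success), p = 0.51.
P(Y = 3) = (1−p)^2 · p = 0.2401 · 0.51 = 0.122451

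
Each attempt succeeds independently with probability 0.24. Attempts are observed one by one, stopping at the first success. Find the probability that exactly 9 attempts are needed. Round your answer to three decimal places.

0.027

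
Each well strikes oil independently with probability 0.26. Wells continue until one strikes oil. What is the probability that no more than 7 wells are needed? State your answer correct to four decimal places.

Y = number of wells to the first success; geometric, p = 0.26.
P(Y ≤ 7) = 1 − (1−p)^7 = 1 − 0.121513 = 0.878487

0.8785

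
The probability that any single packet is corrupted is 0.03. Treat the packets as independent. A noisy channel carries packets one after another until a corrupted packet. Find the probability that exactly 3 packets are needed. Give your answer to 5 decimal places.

0.02823

Geometric (trials to first success), p = 0.03.
P(Y = 3) = (1−p)^2 · p = 0.9409 · 0.03 = 0.0282270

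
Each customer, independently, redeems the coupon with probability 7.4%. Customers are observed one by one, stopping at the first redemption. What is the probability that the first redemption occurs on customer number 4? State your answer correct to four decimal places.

0.0588

Geometric (trials to first success), p = 0.074.
P(Y = 4) = (1−p)^3 · p = 0.79402 · 0.074 = 0.058758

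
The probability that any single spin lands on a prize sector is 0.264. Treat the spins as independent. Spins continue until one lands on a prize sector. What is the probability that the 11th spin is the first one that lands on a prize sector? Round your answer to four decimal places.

Geometric (trials to first success), p = 0.264.
P(Y = 11) = (1−p)^10 · p = 0.046642 · 0.264 = 0.012314

0.0123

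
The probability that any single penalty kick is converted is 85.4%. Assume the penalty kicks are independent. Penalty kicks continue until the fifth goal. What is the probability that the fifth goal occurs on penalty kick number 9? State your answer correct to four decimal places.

0.0144

Y = trial on which the fifth success occurs; negative binomial, r=5, p=0.854.
P(Y=9) = C(8,4) · p^5 · (1−p)^4
= 70 · 0.45424 · 0.00045437 = 0.014448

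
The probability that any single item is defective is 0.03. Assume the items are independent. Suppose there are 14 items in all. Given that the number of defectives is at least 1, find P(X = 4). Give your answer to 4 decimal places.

0.0017

X ~ Binomial(14, 0.03). Want P(X=4 | X≥1) = P(X=4) / P(X≥1).
P(X=4) = C(14,4)·0.03^4·0.97^10 = 0.000598
P(X≥1) = 1 − 0.652836 = 0.347164
Ratio = 0.000598 / 0.347164 = 0.001722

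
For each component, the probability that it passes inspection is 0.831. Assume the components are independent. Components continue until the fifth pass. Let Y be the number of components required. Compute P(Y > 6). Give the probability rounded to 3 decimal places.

Needing more than 6 components ⇔ fewer than 5 successes in the first 6. With X ~ Binomial(6, 0.831), P(Y > 6) = P(X ≤ 4).
  k=0: C(6,0)·0.831^0·0.169^6 = 0.00002
  k=1: C(6,1)·0.831^1·0.169^5 = 0.00069
  k=2: C(6,2)·0.831^2·0.169^4 = 0.00845
  k=3: C(6,3)·0.831^3·0.169^3 = 0.05540
  k=4: C(6,4)·0.831^4·0.169^2 = 0.20430
P(X ≤ 4) = 0.26886

0.269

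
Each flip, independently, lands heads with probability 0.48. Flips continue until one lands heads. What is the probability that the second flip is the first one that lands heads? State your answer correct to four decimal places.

Geometric (trials to first success), p = 0.48.
P(Y = 2) = (1−p)^1 · p = 0.52 · 0.48 = 0.249600

0.2496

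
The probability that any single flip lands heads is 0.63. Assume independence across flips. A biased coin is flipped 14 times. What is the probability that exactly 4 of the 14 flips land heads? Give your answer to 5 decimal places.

X ~ Binomial(n=14, p=0.63).
P(X=4) = C(14,4) · p^4 · (1−p)^10
= 1001 · 0.15753 · 4.8086e-05 = 0.0075825

0.00758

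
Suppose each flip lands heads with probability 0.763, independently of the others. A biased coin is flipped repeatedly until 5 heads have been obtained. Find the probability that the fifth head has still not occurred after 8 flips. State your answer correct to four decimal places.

0.0966

Needing more than 8 flips ⇔ fewer than 5 successes in the first 8. With X ~ Binomial(8, 0.763), P(Y > 8) = P(X ≤ 4).
  k=0: C(8,0)·0.763^0·0.237^8 = 0.000010
  k=1: C(8,1)·0.763^1·0.237^7 = 0.000256
  k=2: C(8,2)·0.763^2·0.237^6 = 0.002889
  k=3: C(8,3)·0.763^3·0.237^5 = 0.018600
  k=4: C(8,4)·0.763^4·0.237^4 = 0.074850
P(X ≤ 4) = 0.096604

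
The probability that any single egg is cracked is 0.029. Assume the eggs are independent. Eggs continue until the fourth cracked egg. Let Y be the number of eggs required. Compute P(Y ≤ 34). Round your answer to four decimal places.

0.0164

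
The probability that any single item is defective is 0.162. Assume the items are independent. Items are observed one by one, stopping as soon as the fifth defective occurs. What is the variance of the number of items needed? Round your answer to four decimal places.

Y = total items until the fifth success; negative binomial with r=5, p=0.162.
Var(Y) = r(1−p)/p² = 5·0.838 / 0.162² = 159.655540

159.6555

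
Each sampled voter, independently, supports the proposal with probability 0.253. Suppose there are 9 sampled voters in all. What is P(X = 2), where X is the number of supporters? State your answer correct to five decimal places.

0.29908

X ~ Binomial(n=9, p=0.253).
P(X=2) = C(9,2) · p^2 · (1−p)^7
= 36 · 0.064009 · 0.12979 = 0.2990803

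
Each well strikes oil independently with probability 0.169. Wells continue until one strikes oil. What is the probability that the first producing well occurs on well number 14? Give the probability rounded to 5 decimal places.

0.01523

Geometric (trials to first success), p = 0.169.
P(Y = 14) = (1−p)^13 · p = 0.090118 · 0.169 = 0.0152300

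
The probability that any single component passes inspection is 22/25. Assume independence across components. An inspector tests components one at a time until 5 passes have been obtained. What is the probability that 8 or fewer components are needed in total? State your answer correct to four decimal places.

Finishing within 8 components ⇔ at least 5 successes in the first 8. With X ~ Binomial(8, 0.88), P(Y ≤ 8) = 1 − P(X ≤ 4).
  k=0: C(8,0)·0.88^0·0.12^8 = 0.000000
  k=1: C(8,1)·0.88^1·0.12^7 = 0.000003
  k=2: C(8,2)·0.88^2·0.12^6 = 0.000065
  k=3: C(8,3)·0.88^3·0.12^5 = 0.000950
  k=4: C(8,4)·0.88^4·0.12^4 = 0.008705
1 − 0.009722 = 0.990278

0.9903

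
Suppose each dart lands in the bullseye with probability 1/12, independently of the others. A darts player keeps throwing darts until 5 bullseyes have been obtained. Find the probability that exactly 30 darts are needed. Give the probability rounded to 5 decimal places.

Y = trial on which the fifth success occurs; negative binomial, r=5, p=0.083333.
P(Y=30) = C(29,4) · p^5 · (1−p)^25
= 23751 · 4.0188e-06 · 0.11358 = 0.0108408

0.01084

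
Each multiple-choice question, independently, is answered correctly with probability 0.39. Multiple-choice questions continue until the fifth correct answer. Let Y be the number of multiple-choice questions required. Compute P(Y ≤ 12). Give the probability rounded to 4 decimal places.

Finishing within 12 multiple-choice questions ⇔ at least 5 successes in the first 12. With X ~ Binomial(12, 0.39), P(Y ≤ 12) = 1 − P(X ≤ 4).
  k=0: C(12,0)·0.39^0·0.61^12 = 0.002654
  k=1: C(12,1)·0.39^1·0.61^11 = 0.020365
  k=2: C(12,2)·0.39^2·0.61^10 = 0.071610
  k=3: C(12,3)·0.39^3·0.61^9 = 0.152611
  k=4: C(12,4)·0.39^4·0.61^8 = 0.219534
1 − 0.466773 = 0.533227

0.5332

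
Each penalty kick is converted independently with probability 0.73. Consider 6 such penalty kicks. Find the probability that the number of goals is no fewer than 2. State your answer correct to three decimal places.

X ~ Binomial(6, 0.73); P(X ≥ 2) = Σ C(6,k) p^k (1−p)^(6−k) over k:
  k=2: C(6,2)·0.73^2·0.27^4 = 0.04248
  k=3: C(6,3)·0.73^3·0.27^3 = 0.15314
  k=4: C(6,4)·0.73^4·0.27^2 = 0.31053
  k=5: C(6,5)·0.73^5·0.27^1 = 0.33584
  k=6: C(6,6)·0.73^6·0.27^0 = 0.15133
Total = 0.99333

0.993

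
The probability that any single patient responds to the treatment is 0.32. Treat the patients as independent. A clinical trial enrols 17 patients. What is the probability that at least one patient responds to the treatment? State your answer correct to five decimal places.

P(at least one) = 1 − P(none) = 1 − (1 − 0.32)^17
= 1 − 0.0014212 = 0.9985788

0.99858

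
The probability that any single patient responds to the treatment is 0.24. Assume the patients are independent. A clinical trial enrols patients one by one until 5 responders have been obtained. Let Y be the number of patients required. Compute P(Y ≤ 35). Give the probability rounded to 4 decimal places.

Finishing within 35 patients ⇔ at least 5 successes in the first 35. With X ~ Binomial(35, 0.24), P(Y ≤ 35) = 1 − P(X ≤ 4).
  k=0: C(35,0)·0.24^0·0.76^35 = 0.000067
  k=1: C(35,1)·0.24^1·0.76^34 = 0.000745
  k=2: C(35,2)·0.24^2·0.76^33 = 0.003997
  k=3: C(35,3)·0.24^3·0.76^32 = 0.013886
  k=4: C(35,4)·0.24^4·0.76^31 = 0.035081
1 − 0.053776 = 0.946224

0.9462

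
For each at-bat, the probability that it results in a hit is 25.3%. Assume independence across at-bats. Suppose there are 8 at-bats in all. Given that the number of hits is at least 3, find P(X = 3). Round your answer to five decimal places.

0.64125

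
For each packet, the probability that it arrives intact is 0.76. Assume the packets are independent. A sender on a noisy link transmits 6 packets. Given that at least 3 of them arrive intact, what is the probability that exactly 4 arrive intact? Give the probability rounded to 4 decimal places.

X ~ Binomial(6, 0.76). Want P(X=4 | X≥3) = P(X=4) / P(X≥3).
P(X=4) = C(6,4)·0.76^4·0.24^2 = 0.288249
P(X≥3) = 1 − 0.000191 − 0.003631 − 0.028745 = 0.967433
Ratio = 0.288249 / 0.967433 = 0.297953

0.2980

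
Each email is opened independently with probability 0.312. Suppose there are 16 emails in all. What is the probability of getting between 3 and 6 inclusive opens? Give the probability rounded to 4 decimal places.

X ~ Binomial(16, 0.312); P(3 ≤ X ≤ 6) = Σ C(16,k) p^k (1−p)^(16−k) over k:
  k=3: C(16,3)·0.312^3·0.688^13 = 0.131614
  k=4: C(16,4)·0.312^4·0.688^12 = 0.193977
  k=5: C(16,5)·0.312^5·0.688^11 = 0.211120
  k=6: C(16,6)·0.312^6·0.688^10 = 0.175524
Total = 0.712235

0.7122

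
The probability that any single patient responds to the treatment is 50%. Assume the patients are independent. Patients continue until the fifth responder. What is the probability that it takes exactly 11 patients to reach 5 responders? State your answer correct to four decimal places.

Y = trial on which the fifth success occurs; negative binomial, r=5, p=0.50.
P(Y=11) = C(10,4) · p^5 · (1−p)^6
= 210 · 0.03125 · 0.015625 = 0.102539

0.1025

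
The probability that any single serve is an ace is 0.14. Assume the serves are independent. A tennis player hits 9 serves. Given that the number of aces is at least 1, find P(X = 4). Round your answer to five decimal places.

0.03066

X ~ Binomial(9, 0.14). Want P(X=4 | X≥1) = P(X=4) / P(X≥1).
P(X=4) = C(9,4)·0.14^4·0.86^5 = 0.0227706
P(X≥1) = 1 − 0.2573274 = 0.7426726
Ratio = 0.0227706 / 0.7426726 = 0.0306604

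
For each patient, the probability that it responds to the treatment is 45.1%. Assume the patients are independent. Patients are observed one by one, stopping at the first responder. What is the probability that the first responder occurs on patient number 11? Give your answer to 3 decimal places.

Geometric (trials to first success), p = 0.451.
P(Y = 11) = (1−p)^10 · p = 0.0024873 · 0.451 = 0.00112

0.001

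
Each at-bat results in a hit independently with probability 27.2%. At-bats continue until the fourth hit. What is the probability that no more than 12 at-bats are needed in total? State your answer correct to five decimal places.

Finishing within 12 at-bats ⇔ at least 4 successes in the first 12. With X ~ Binomial(12, 0.272), P(Y ≤ 12) = 1 − P(X ≤ 3).
  k=0: C(12,0)·0.272^0·0.728^12 = 0.0221603
  k=1: C(12,1)·0.272^1·0.728^11 = 0.0993563
  k=2: C(12,2)·0.272^2·0.728^10 = 0.2041717
  k=3: C(12,3)·0.272^3·0.728^9 = 0.2542798
1 − 0.5799681 = 0.4200319

0.42003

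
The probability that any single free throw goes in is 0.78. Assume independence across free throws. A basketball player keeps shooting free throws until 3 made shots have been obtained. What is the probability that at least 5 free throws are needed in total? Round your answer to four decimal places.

0.2122

Needing more than 4 free throws ⇔ fewer than 3 successes in the first 4. With X ~ Binomial(4, 0.78), P(Y > 4) = P(X ≤ 2).
  k=0: C(4,0)·0.78^0·0.22^4 = 0.002343
  k=1: C(4,1)·0.78^1·0.22^3 = 0.033222
  k=2: C(4,2)·0.78^2·0.22^2 = 0.176679
P(X ≤ 2) = 0.212244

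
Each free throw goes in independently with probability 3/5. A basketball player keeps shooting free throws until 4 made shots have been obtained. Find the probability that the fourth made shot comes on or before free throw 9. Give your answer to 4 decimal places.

0.9006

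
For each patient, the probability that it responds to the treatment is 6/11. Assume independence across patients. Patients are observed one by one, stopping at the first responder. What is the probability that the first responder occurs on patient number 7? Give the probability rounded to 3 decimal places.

Geometric (trials to first success), p = 0.545455.
P(Y = 7) = (1−p)^6 · p = 0.0088199 · 0.545455 = 0.00481

0.005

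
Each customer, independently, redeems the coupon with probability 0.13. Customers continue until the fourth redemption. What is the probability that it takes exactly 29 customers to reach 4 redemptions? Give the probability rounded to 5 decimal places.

0.02878

Y = trial on which the fourth success occurs; negative binomial, r=4, p=0.13.
P(Y=29) = C(28,3) · p^4 · (1−p)^25
= 3276 · 0.00028561 · 0.03076 = 0.0287805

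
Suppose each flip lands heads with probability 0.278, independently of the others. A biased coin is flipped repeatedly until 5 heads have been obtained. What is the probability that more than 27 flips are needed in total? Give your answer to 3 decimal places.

0.093

Needing more than 27 flips ⇔ fewer than 5 successes in the first 27. With X ~ Binomial(27, 0.278), P(Y > 27) = P(X ≤ 4).
  k=0: C(27,0)·0.278^0·0.722^27 = 0.00015
  k=1: C(27,1)·0.278^1·0.722^26 = 0.00158
  k=2: C(27,2)·0.278^2·0.722^25 = 0.00789
  k=3: C(27,3)·0.278^3·0.722^24 = 0.02530
  k=4: C(27,4)·0.278^4·0.722^23 = 0.05845
P(X ≤ 4) = 0.09337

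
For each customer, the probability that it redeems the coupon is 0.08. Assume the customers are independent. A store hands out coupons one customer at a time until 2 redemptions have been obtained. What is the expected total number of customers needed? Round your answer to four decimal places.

25.0000

Y = total customers until the second success; negative binomial with r=2, p=0.08.
E[Y] = r / p = 2 / 0.08 = 25.000000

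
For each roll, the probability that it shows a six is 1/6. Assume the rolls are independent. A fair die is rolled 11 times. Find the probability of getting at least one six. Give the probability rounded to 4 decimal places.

P(at least one) = 1 − P(none) = 1 − (1 − 0.166667)^11
= 1 − 0.134588 = 0.865412

0.8654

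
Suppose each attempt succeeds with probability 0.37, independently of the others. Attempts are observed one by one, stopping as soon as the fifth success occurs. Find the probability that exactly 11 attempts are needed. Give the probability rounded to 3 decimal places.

Y = trial on which the fifth success occurs; negative binomial, r=5, p=0.37.
P(Y=11) = C(10,4) · p^5 · (1−p)^6
= 210 · 0.0069344 · 0.062524 = 0.09105

0.091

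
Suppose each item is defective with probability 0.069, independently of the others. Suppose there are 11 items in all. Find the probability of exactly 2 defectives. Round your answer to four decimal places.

X ~ Binomial(n=11, p=0.069).
P(X=2) = C(11,2) · p^2 · (1−p)^9
= 55 · 0.004761 · 0.52547 = 0.137597

0.1376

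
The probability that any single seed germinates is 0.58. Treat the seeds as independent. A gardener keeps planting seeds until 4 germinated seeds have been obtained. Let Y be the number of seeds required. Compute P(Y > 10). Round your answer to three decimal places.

0.071

Needing more than 10 seeds ⇔ fewer than 4 successes in the first 10. With X ~ Binomial(10, 0.58), P(Y > 10) = P(X ≤ 3).
  k=0: C(10,0)·0.58^0·0.42^10 = 0.00017
  k=1: C(10,1)·0.58^1·0.42^9 = 0.00236
  k=2: C(10,2)·0.58^2·0.42^8 = 0.01466
  k=3: C(10,3)·0.58^3·0.42^7 = 0.05398
P(X ≤ 3) = 0.07116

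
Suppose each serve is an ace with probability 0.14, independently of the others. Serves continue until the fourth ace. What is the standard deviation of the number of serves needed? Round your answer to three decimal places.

Y = total serves until the fourth success; negative binomial with r=4, p=0.14.
SD(Y) = √[r(1−p)/p²] = √(175.51020) = 13.24803

13.248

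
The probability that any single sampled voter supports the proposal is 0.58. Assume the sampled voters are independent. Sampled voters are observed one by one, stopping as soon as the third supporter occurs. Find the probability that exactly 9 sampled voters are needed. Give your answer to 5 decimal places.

Y = trial on which the third success occurs; negative binomial, r=3, p=0.58.
P(Y=9) = C(8,2) · p^3 · (1−p)^6
= 28 · 0.19511 · 0.005489 = 0.0299873

0.02999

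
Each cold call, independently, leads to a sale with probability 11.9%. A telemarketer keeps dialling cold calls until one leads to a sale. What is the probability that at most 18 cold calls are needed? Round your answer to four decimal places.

0.8978

Y = number of cold calls to the first success; geometric, p = 0.119.
P(Y ≤ 18) = 1 − (1−p)^18 = 1 − 0.102227 = 0.897773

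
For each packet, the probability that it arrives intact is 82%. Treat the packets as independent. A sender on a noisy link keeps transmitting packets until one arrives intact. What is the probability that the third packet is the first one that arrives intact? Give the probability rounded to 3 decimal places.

Geometric (trials to first success), p = 0.82.
P(Y = 3) = (1−p)^2 · p = 0.0324 · 0.82 = 0.02657

0.027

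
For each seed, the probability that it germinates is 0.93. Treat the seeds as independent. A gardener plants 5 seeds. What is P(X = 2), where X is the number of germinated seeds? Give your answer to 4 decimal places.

X ~ Binomial(n=5, p=0.93).
P(X=2) = C(5,2) · p^2 · (1−p)^3
= 10 · 0.8649 · 0.000343 = 0.002967

0.0030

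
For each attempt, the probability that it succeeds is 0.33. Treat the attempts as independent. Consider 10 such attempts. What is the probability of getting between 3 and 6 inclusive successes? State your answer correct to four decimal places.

X ~ Binomial(10, 0.33); P(3 ≤ X ≤ 6) = Σ C(10,k) p^k (1−p)^(10−k) over k:
  k=3: C(10,3)·0.33^3·0.67^7 = 0.261365
  k=4: C(10,4)·0.33^4·0.67^6 = 0.225281
  k=5: C(10,5)·0.33^5·0.67^5 = 0.133151
  k=6: C(10,6)·0.33^6·0.67^4 = 0.054652
Total = 0.674448

0.6744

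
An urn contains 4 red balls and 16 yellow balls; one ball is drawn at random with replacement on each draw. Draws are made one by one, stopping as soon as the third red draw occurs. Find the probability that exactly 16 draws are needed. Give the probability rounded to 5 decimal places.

Y = trial on which the third success occurs; negative binomial, r=3, p=0.20.
P(Y=16) = C(15,2) · p^3 · (1−p)^13
= 105 · 0.008 · 0.054976 = 0.0461795

0.04618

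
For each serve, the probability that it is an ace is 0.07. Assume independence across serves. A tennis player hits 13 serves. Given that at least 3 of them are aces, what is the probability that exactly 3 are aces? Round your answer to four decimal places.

X ~ Binomial(13, 0.07). Want P(X=3 | X≥3) = P(X=3) / P(X≥3).
P(X=3) = C(13,3)·0.07^3·0.93^10 = 0.047478
P(X≥3) = 1 − 0.389295 − 0.380923 − 0.172030 = 0.057753
Ratio = 0.047478 / 0.057753 = 0.822079

0.8221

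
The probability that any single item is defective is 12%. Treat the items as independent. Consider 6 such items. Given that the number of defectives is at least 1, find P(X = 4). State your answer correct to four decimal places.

0.0045

X ~ Binomial(6, 0.12). Want P(X=4 | X≥1) = P(X=4) / P(X≥1).
P(X=4) = C(6,4)·0.12^4·0.88^2 = 0.002409
P(X≥1) = 1 − 0.464404 = 0.535596
Ratio = 0.002409 / 0.535596 = 0.004497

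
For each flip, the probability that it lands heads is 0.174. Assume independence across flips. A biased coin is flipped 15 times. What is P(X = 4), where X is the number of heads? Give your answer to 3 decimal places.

0.153

X ~ Binomial(n=15, p=0.174).
P(X=4) = C(15,4) · p^4 · (1−p)^11
= 1365 · 0.00091664 · 0.12212 = 0.15280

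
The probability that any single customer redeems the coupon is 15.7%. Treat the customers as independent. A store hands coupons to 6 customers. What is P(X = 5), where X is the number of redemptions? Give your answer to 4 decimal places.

0.0005

X ~ Binomial(n=6, p=0.157).
P(X=5) = C(6,5) · p^5 · (1−p)^1
= 6 · 9.5389e-05 · 0.843 = 0.000482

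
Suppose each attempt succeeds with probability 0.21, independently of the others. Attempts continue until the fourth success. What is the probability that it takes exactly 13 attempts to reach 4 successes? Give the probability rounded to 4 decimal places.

Y = trial on which the fourth success occurs; negative binomial, r=4, p=0.21.
P(Y=13) = C(12,3) · p^4 · (1−p)^9
= 220 · 0.0019448 · 0.11985 = 0.051279

0.0513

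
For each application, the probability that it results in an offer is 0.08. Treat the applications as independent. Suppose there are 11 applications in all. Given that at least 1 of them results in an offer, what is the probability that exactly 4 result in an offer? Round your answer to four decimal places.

0.0126

X ~ Binomial(11, 0.08). Want P(X=4 | X≥1) = P(X=4) / P(X≥1).
P(X=4) = C(11,4)·0.08^4·0.92^7 = 0.007540
P(X≥1) = 1 − 0.399637 = 0.600363
Ratio = 0.007540 / 0.600363 = 0.012560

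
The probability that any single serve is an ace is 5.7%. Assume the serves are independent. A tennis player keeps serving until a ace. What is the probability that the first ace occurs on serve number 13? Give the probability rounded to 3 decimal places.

Geometric (trials to first success), p = 0.057.
P(Y = 13) = (1−p)^12 · p = 0.49447 · 0.057 = 0.02818

0.028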